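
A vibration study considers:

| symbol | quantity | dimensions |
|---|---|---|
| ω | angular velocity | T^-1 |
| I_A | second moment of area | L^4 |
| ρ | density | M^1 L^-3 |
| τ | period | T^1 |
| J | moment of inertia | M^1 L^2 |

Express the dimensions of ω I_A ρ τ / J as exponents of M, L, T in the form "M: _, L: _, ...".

M: 0, L: -1, T: 0

Collect each base-dimension exponent across the product:
  M: (0) + (0) + (1) + (0) − (1) = 0
  L: (0) + (4) + (-3) + (0) − (2) = -1
  T: (-1) + (0) + (0) + (1) − (0) = 0
So the dimensions are [L⁻¹].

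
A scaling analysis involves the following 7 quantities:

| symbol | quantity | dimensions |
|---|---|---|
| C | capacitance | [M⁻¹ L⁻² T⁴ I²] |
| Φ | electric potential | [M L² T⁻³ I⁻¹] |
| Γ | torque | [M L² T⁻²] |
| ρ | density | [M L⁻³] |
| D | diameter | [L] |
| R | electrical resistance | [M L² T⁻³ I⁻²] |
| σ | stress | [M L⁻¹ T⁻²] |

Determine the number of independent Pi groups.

3

There are 7 variables and 4 base dimensions (M, L, T, I).
The dimension matrix has rank 4.
Independent dimensionless groups: 7 − 4 = 3.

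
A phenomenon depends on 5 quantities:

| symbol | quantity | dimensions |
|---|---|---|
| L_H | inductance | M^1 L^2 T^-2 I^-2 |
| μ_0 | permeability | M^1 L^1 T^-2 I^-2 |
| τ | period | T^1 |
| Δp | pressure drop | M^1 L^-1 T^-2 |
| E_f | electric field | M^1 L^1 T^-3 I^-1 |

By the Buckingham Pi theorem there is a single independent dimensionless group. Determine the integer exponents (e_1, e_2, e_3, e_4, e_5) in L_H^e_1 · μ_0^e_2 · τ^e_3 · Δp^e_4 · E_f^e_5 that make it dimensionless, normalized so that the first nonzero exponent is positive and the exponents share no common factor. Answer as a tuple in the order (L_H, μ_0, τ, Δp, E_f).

(2, -1, -2, 1, -2)

M: e_1·(1) + e_2·(1) + e_3·(0) + e_4·(1) + e_5·(1) = 0
L: e_1·(2) + e_2·(1) + e_3·(0) + e_4·(-1) + e_5·(1) = 0
T: e_1·(-2) + e_2·(-2) + e_3·(1) + e_4·(-2) + e_5·(-3) = 0
I: e_1·(-2) + e_2·(-2) + e_3·(0) + e_4·(0) + e_5·(-1) = 0
Solving this homogeneous linear system for the smallest-integer solution (first nonzero entry positive) gives (2, -1, -2, 1, -2).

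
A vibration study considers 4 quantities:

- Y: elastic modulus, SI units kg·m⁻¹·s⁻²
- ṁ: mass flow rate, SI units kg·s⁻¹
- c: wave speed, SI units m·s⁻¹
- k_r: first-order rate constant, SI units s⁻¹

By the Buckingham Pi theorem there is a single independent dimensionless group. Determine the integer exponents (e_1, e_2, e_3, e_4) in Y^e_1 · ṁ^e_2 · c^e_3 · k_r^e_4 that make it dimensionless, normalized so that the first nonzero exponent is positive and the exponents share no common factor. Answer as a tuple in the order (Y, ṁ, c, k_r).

(1, -1, 1, -2)

M: e_1·(1) + e_2·(1) + e_3·(0) + e_4·(0) = 0
L: e_1·(-1) + e_2·(0) + e_3·(1) + e_4·(0) = 0
T: e_1·(-2) + e_2·(-1) + e_3·(-1) + e_4·(-1) = 0
Solving this homogeneous linear system for the smallest-integer solution (first nonzero entry positive) gives (1, -1, 1, -2).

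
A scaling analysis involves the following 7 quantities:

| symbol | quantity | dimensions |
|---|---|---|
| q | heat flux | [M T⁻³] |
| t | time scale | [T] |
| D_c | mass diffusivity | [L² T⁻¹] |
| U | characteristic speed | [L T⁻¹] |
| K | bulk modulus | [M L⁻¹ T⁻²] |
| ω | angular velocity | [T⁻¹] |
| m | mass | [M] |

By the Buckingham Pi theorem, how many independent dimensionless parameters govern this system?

There are 7 variables and 3 base dimensions (M, L, T).
The dimension matrix has rank 3.
Independent dimensionless groups: 7 − 3 = 4.

4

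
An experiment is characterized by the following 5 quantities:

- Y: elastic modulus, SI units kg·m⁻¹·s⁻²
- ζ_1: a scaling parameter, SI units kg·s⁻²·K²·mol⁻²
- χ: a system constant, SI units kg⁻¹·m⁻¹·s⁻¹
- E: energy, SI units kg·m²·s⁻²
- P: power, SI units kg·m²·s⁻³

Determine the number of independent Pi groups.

1

There are 5 variables and 5 base dimensions (M, L, T, Θ, N).
The dimension matrix has rank 4 (less than 5: the dimension vectors are linearly dependent).
Independent dimensionless groups: 5 − 4 = 1.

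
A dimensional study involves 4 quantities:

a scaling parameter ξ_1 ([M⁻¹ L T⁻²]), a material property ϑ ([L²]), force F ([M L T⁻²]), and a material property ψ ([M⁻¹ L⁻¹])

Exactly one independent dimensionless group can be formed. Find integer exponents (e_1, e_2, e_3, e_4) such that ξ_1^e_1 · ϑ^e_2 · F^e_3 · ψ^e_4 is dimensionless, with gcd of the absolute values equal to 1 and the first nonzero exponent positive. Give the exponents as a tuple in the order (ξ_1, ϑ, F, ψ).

M: e_1·(-1) + e_2·(0) + e_3·(1) + e_4·(-1) = 0
L: e_1·(1) + e_2·(2) + e_3·(1) + e_4·(-1) = 0
T: e_1·(-2) + e_2·(0) + e_3·(-2) + e_4·(0) = 0
Solving this homogeneous linear system for the smallest-integer solution (first nonzero entry positive) gives (1, -1, -1, -2).

(1, -1, -1, -2)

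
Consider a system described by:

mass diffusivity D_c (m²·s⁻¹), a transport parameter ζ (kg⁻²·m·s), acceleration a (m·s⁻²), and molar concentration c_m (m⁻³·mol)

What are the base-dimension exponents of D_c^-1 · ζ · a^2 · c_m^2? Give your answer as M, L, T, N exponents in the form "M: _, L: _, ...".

Collect each base-dimension exponent across the product:
  M: −(0) + (-2) + 2·(0) + 2·(0) = -2
  L: −(2) + (1) + 2·(1) + 2·(-3) = -5
  T: −(-1) + (1) + 2·(-2) + 2·(0) = -2
  N: −(0) + (0) + 2·(0) + 2·(1) = 2
So the dimensions are [M⁻² L⁻⁵ T⁻² N²].

M: -2, L: -5, T: -2, N: 2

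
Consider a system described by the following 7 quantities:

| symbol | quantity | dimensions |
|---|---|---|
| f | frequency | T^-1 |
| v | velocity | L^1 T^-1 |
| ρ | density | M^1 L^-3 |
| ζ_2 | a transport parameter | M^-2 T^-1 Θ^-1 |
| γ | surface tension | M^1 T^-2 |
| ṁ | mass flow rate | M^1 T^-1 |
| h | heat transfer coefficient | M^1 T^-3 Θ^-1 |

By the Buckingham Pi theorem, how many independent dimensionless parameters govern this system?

There are 7 variables and 4 base dimensions (M, L, T, Θ).
The dimension matrix has rank 4.
Independent dimensionless groups: 7 − 4 = 3.

3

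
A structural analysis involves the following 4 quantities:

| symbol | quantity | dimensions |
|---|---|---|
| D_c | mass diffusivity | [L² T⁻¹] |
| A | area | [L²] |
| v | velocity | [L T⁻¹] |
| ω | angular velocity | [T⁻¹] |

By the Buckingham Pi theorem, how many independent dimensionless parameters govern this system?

There are 4 variables and 2 base dimensions (L, T).
The dimension matrix has rank 2.
Independent dimensionless groups: 4 − 2 = 2.

2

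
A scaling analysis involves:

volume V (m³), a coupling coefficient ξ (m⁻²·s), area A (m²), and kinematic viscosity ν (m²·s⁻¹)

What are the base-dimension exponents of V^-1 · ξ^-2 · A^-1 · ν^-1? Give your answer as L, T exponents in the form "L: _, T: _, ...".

Collect each base-dimension exponent across the product:
  L: −(3) − 2·(-2) − (2) − (2) = -3
  T: −(0) − 2·(1) − (0) − (-1) = -1
So the dimensions are [L⁻³ T⁻¹].

L: -3, T: -1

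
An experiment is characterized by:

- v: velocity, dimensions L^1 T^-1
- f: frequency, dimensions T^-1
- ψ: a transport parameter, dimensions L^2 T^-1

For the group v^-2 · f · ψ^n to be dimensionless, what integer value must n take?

Balance the L exponent: (2)·n from ψ, plus −2·(1) + (0) = -2 from the rest, must sum to zero.
2n − 2 = 0, so n = 1.

1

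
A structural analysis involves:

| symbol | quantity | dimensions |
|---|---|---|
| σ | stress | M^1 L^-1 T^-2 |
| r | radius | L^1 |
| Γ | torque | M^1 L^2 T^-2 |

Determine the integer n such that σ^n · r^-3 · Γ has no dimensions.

-1

Balance the M exponent: (1)·n from σ, plus −3·(0) + (1) = 1 from the rest, must sum to zero.
n + 1 = 0, so n = -1.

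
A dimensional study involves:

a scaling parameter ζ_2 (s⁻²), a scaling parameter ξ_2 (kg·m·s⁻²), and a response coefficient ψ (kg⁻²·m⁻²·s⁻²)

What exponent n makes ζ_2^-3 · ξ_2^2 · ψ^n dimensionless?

1

Balance the M exponent: (-2)·n from ψ, plus −3·(0) + 2·(1) = 2 from the rest, must sum to zero.
-2n + 2 = 0, so n = 1.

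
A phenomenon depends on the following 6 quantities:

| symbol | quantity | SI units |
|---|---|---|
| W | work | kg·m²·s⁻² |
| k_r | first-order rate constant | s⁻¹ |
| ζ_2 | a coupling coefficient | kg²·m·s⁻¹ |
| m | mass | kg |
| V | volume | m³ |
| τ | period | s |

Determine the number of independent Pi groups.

There are 6 variables and 3 base dimensions (M, L, T).
The dimension matrix has rank 3.
Independent dimensionless groups: 6 − 3 = 3.

3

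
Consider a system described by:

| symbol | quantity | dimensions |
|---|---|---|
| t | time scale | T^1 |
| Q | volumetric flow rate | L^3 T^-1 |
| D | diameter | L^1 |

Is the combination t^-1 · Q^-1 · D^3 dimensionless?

Sum the exponent of each base dimension across the product:
  M: −[t]_M − [Q]_M + 3·[D]_M = −(0) − (0) + 3·(0) = 0
  L: −[t]_L − [Q]_L + 3·[D]_L = −(0) − (3) + 3·(1) = 0
  T: −[t]_T − [Q]_T + 3·[D]_T = −(1) − (-1) + 3·(0) = 0
  Θ: −[t]_Θ − [Q]_Θ + 3·[D]_Θ = −(0) − (0) + 3·(0) = 0
All base exponents vanish — dimensionless.

yes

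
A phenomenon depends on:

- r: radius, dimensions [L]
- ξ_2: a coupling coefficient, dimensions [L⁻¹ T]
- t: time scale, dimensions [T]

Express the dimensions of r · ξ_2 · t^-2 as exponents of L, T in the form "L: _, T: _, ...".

Collect each base-dimension exponent across the product:
  L: (1) + (-1) − 2·(0) = 0
  T: (0) + (1) − 2·(1) = -1
So the dimensions are [T⁻¹].

L: 0, T: -1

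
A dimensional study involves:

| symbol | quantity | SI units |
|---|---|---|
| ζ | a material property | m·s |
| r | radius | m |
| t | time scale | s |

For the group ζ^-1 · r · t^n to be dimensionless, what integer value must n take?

Balance the T exponent: (1)·n from t, plus −(1) + (0) = -1 from the rest, must sum to zero.
n − 1 = 0, so n = 1.

1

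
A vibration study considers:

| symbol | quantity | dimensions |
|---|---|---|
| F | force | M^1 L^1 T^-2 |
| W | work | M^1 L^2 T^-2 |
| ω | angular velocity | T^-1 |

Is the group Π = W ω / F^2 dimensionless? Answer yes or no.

no

Sum the exponent of each base dimension across the product:
  M: −2·[F]_M + [W]_M + [ω]_M = −2·(1) + (1) + (0) = -1
  L: −2·[F]_L + [W]_L + [ω]_L = −2·(1) + (2) + (0) = 0
  T: −2·[F]_T + [W]_T + [ω]_T = −2·(-2) + (-2) + (-1) = 1
Net dimensions [M⁻¹ T] ≠ [1] — not dimensionless.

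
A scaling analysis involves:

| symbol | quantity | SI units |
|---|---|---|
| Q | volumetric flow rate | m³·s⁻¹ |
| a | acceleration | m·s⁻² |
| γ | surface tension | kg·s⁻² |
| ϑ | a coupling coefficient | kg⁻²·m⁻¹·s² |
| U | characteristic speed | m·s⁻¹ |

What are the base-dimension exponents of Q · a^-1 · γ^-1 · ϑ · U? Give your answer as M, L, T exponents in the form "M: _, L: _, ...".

M: -3, L: 2, T: 4

Collect each base-dimension exponent across the product:
  M: (0) − (0) − (1) + (-2) + (0) = -3
  L: (3) − (1) − (0) + (-1) + (1) = 2
  T: (-1) − (-2) − (-2) + (2) + (-1) = 4
So the dimensions are [M⁻³ L² T⁴].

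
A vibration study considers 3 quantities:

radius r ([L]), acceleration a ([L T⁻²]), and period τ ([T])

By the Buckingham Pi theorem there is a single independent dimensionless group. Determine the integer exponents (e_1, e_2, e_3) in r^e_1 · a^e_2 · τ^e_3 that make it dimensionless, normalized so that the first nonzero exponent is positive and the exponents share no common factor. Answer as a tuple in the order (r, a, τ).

(1, -1, -2)

L: e_1·(1) + e_2·(1) + e_3·(0) = 0
T: e_1·(0) + e_2·(-2) + e_3·(1) = 0
Solving this homogeneous linear system for the smallest-integer solution (first nonzero entry positive) gives (1, -1, -2).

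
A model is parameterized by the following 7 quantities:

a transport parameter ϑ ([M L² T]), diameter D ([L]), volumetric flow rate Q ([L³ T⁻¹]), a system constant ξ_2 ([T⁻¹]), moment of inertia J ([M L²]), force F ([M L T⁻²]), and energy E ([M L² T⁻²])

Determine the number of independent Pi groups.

There are 7 variables and 3 base dimensions (M, L, T).
The dimension matrix has rank 3.
Independent dimensionless groups: 7 − 3 = 4.

4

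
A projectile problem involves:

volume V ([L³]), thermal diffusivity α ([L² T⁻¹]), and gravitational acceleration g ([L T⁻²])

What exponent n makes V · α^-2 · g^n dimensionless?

Balance the L exponent: (1)·n from g, plus (3) − 2·(2) = -1 from the rest, must sum to zero.
n − 1 = 0, so n = 1.

1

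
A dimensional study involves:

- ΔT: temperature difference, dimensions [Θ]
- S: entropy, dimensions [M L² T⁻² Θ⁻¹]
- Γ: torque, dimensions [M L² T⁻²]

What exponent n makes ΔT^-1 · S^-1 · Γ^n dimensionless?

1

Balance the M exponent: (1)·n from Γ, plus −(0) − (1) = -1 from the rest, must sum to zero.
n − 1 = 0, so n = 1.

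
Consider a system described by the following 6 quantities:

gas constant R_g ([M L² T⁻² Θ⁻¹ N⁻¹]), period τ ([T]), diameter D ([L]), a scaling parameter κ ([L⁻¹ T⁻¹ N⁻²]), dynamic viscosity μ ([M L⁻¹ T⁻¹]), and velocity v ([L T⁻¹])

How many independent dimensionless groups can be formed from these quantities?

There are 6 variables and 5 base dimensions (M, L, T, Θ, N).
The dimension matrix has rank 5.
Independent dimensionless groups: 6 − 5 = 1.

1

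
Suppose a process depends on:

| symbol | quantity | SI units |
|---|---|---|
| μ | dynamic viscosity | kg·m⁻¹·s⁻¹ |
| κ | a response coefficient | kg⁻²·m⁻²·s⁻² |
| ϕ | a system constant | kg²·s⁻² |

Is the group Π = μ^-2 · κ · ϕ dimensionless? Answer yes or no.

no

Sum the exponent of each base dimension across the product:
  M: −2·[μ]_M + [κ]_M + [ϕ]_M = −2·(1) + (-2) + (2) = -2
  L: −2·[μ]_L + [κ]_L + [ϕ]_L = −2·(-1) + (-2) + (0) = 0
  T: −2·[μ]_T + [κ]_T + [ϕ]_T = −2·(-1) + (-2) + (-2) = -2
Net dimensions [M⁻² T⁻²] ≠ [1] — not dimensionless.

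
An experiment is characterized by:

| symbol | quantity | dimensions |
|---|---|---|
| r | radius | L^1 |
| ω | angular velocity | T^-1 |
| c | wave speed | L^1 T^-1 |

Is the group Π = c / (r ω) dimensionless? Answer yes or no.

Sum the exponent of each base dimension across the product:
  M: −[r]_M − [ω]_M + [c]_M = −(0) − (0) + (0) = 0
  L: −[r]_L − [ω]_L + [c]_L = −(1) − (0) + (1) = 0
  T: −[r]_T − [ω]_T + [c]_T = −(0) − (-1) + (-1) = 0
  N: −[r]_N − [ω]_N + [c]_N = −(0) − (0) + (0) = 0
All base exponents vanish — dimensionless.

yes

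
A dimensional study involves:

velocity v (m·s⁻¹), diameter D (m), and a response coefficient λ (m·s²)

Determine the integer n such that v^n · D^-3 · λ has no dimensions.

2

Balance the L exponent: (1)·n from v, plus −3·(1) + (1) = -2 from the rest, must sum to zero.
n − 2 = 0, so n = 2.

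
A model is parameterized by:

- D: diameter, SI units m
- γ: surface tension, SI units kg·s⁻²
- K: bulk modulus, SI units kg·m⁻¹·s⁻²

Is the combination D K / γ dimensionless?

yes

Sum the exponent of each base dimension across the product:
  M: [D]_M − [γ]_M + [K]_M = (0) − (1) + (1) = 0
  L: [D]_L − [γ]_L + [K]_L = (1) − (0) + (-1) = 0
  T: [D]_T − [γ]_T + [K]_T = (0) − (-2) + (-2) = 0
All base exponents vanish — dimensionless.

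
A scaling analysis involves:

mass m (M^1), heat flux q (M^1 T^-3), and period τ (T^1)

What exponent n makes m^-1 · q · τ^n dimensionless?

3

Balance the T exponent: (1)·n from τ, plus −(0) + (-3) = -3 from the rest, must sum to zero.
n − 3 = 0, so n = 3.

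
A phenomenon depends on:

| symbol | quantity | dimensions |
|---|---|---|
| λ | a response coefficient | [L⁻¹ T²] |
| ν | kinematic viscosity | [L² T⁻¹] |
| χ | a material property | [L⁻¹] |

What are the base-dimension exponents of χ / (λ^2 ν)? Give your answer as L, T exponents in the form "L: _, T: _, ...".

Collect each base-dimension exponent across the product:
  L: −2·(-1) − (2) + (-1) = -1
  T: −2·(2) − (-1) + (0) = -3
So the dimensions are [L⁻¹ T⁻³].

L: -1, T: -3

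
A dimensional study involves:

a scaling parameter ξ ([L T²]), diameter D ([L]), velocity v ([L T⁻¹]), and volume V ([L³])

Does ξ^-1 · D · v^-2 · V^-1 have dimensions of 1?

Sum the exponent of each base dimension across the product:
  L: −[ξ]_L + [D]_L − 2·[v]_L − [V]_L = −(1) + (1) − 2·(1) − (3) = -5
  T: −[ξ]_T + [D]_T − 2·[v]_T − [V]_T = −(2) + (0) − 2·(-1) − (0) = 0
Net dimensions [L⁻⁵] ≠ [1] — not dimensionless.

no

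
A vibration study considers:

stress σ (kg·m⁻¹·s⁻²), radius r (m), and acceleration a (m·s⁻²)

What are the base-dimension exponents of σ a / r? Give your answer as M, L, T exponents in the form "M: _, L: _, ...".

Collect each base-dimension exponent across the product:
  M: (1) − (0) + (0) = 1
  L: (-1) − (1) + (1) = -1
  T: (-2) − (0) + (-2) = -4
So the dimensions are [M L⁻¹ T⁻⁴].

M: 1, L: -1, T: -4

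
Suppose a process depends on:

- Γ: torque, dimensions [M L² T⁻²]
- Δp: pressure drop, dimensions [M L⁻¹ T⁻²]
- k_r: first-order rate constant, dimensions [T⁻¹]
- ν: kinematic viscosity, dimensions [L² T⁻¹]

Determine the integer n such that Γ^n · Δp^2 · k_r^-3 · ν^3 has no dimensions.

Balance the M exponent: (1)·n from Γ, plus 2·(1) − 3·(0) + 3·(0) = 2 from the rest, must sum to zero.
n + 2 = 0, so n = -2.

-2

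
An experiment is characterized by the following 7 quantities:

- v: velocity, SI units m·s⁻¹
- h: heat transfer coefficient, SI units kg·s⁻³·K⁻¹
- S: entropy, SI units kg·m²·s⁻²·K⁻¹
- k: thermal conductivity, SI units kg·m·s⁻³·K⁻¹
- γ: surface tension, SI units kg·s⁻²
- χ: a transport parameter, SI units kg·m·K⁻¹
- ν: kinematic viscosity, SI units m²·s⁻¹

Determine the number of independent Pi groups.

3

There are 7 variables and 4 base dimensions (M, L, T, Θ).
The dimension matrix has rank 4.
Independent dimensionless groups: 7 − 4 = 3.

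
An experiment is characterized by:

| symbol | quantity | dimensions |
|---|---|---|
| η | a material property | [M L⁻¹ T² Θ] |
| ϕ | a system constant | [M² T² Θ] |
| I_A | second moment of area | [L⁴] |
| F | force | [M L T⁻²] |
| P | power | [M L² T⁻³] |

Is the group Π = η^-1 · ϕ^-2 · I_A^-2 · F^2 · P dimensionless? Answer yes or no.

Sum the exponent of each base dimension across the product:
  M: −[η]_M − 2·[ϕ]_M − 2·[I_A]_M + 2·[F]_M + [P]_M = −(1) − 2·(2) − 2·(0) + 2·(1) + (1) = -2
  L: −[η]_L − 2·[ϕ]_L − 2·[I_A]_L + 2·[F]_L + [P]_L = −(-1) − 2·(0) − 2·(4) + 2·(1) + (2) = -3
  T: −[η]_T − 2·[ϕ]_T − 2·[I_A]_T + 2·[F]_T + [P]_T = −(2) − 2·(2) − 2·(0) + 2·(-2) + (-3) = -13
  Θ: −[η]_Θ − 2·[ϕ]_Θ − 2·[I_A]_Θ + 2·[F]_Θ + [P]_Θ = −(1) − 2·(1) − 2·(0) + 2·(0) + (0) = -3
Net dimensions [M⁻² L⁻³ T⁻¹³ Θ⁻³] ≠ [1] — not dimensionless.

no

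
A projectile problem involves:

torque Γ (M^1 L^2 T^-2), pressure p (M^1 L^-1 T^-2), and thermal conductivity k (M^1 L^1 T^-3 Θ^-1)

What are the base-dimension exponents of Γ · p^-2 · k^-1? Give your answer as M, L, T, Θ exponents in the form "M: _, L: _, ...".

M: -2, L: 3, T: 5, Θ: 1

Collect each base-dimension exponent across the product:
  M: (1) − 2·(1) − (1) = -2
  L: (2) − 2·(-1) − (1) = 3
  T: (-2) − 2·(-2) − (-3) = 5
  Θ: (0) − 2·(0) − (-1) = 1
So the dimensions are [M⁻² L³ T⁵ Θ].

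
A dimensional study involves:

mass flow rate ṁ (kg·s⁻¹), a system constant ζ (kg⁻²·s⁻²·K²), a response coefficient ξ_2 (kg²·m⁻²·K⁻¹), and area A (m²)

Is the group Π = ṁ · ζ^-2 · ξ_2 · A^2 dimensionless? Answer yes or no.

no

Sum the exponent of each base dimension across the product:
  M: [ṁ]_M − 2·[ζ]_M + [ξ_2]_M + 2·[A]_M = (1) − 2·(-2) + (2) + 2·(0) = 7
  L: [ṁ]_L − 2·[ζ]_L + [ξ_2]_L + 2·[A]_L = (0) − 2·(0) + (-2) + 2·(2) = 2
  T: [ṁ]_T − 2·[ζ]_T + [ξ_2]_T + 2·[A]_T = (-1) − 2·(-2) + (0) + 2·(0) = 3
  Θ: [ṁ]_Θ − 2·[ζ]_Θ + [ξ_2]_Θ + 2·[A]_Θ = (0) − 2·(2) + (-1) + 2·(0) = -5
Net dimensions [M⁷ L² T³ Θ⁻⁵] ≠ [1] — not dimensionless.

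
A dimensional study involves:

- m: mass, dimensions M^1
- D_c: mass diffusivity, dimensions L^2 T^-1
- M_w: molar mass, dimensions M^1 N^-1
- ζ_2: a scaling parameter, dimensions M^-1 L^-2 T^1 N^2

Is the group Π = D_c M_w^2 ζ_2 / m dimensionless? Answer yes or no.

Sum the exponent of each base dimension across the product:
  M: −[m]_M + [D_c]_M + 2·[M_w]_M + [ζ_2]_M = −(1) + (0) + 2·(1) + (-1) = 0
  L: −[m]_L + [D_c]_L + 2·[M_w]_L + [ζ_2]_L = −(0) + (2) + 2·(0) + (-2) = 0
  T: −[m]_T + [D_c]_T + 2·[M_w]_T + [ζ_2]_T = −(0) + (-1) + 2·(0) + (1) = 0
  N: −[m]_N + [D_c]_N + 2·[M_w]_N + [ζ_2]_N = −(0) + (0) + 2·(-1) + (2) = 0
All base exponents vanish — dimensionless.

yes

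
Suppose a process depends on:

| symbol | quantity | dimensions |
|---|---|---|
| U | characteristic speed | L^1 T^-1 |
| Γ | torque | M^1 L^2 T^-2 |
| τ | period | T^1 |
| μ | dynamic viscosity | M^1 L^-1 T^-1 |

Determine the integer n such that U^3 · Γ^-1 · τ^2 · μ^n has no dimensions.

Balance the M exponent: (1)·n from μ, plus 3·(0) − (1) + 2·(0) = -1 from the rest, must sum to zero.
n − 1 = 0, so n = 1.

1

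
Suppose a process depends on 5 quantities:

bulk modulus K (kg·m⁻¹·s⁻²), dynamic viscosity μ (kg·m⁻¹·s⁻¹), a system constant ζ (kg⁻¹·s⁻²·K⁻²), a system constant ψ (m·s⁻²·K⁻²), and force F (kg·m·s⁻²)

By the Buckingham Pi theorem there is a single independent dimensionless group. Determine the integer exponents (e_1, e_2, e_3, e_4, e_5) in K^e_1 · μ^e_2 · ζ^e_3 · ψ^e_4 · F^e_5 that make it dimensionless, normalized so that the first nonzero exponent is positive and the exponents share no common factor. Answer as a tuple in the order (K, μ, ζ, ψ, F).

(2, -2, -1, 1, -1)

M: e_1·(1) + e_2·(1) + e_3·(-1) + e_4·(0) + e_5·(1) = 0
L: e_1·(-1) + e_2·(-1) + e_3·(0) + e_4·(1) + e_5·(1) = 0
T: e_1·(-2) + e_2·(-1) + e_3·(-2) + e_4·(-2) + e_5·(-2) = 0
Θ: e_1·(0) + e_2·(0) + e_3·(-2) + e_4·(-2) + e_5·(0) = 0
Solving this homogeneous linear system for the smallest-integer solution (first nonzero entry positive) gives (2, -2, -1, 1, -1).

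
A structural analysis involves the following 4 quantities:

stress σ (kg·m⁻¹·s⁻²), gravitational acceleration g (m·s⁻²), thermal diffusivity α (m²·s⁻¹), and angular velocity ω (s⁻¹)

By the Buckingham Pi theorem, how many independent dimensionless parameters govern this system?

There are 4 variables and 3 base dimensions (M, L, T).
The dimension matrix has rank 3.
Independent dimensionless groups: 4 − 3 = 1.

1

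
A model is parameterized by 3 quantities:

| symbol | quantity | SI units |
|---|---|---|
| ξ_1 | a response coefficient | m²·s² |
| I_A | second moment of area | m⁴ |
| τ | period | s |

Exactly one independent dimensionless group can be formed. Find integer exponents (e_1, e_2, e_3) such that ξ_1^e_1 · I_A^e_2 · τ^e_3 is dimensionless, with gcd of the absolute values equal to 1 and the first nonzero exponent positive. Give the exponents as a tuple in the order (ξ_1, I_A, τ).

(2, -1, -4)

L: e_1·(2) + e_2·(4) + e_3·(0) = 0
T: e_1·(2) + e_2·(0) + e_3·(1) = 0
Solving this homogeneous linear system for the smallest-integer solution (first nonzero entry positive) gives (2, -1, -4).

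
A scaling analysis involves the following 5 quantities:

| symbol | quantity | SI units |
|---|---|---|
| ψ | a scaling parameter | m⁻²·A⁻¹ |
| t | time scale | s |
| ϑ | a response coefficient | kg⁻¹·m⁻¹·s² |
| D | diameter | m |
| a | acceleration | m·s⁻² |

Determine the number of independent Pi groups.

1

There are 5 variables and 4 base dimensions (M, L, T, I).
The dimension matrix has rank 4.
Independent dimensionless groups: 5 − 4 = 1.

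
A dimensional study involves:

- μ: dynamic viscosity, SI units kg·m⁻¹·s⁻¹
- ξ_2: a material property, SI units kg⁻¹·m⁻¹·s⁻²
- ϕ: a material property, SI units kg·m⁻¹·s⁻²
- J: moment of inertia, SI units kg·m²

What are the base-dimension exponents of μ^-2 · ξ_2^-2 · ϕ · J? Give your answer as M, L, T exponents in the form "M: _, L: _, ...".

M: 2, L: 5, T: 4

Collect each base-dimension exponent across the product:
  M: −2·(1) − 2·(-1) + (1) + (1) = 2
  L: −2·(-1) − 2·(-1) + (-1) + (2) = 5
  T: −2·(-1) − 2·(-2) + (-2) + (0) = 4
So the dimensions are [M² L⁵ T⁴].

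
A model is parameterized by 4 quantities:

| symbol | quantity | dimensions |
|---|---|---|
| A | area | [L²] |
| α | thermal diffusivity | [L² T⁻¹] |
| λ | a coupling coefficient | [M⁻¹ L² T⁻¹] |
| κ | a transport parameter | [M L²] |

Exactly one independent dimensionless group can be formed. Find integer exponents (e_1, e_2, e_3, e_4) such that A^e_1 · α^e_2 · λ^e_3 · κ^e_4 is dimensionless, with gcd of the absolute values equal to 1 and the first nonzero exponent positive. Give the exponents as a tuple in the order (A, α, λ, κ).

(1, 1, -1, -1)

M: e_1·(0) + e_2·(0) + e_3·(-1) + e_4·(1) = 0
L: e_1·(2) + e_2·(2) + e_3·(2) + e_4·(2) = 0
T: e_1·(0) + e_2·(-1) + e_3·(-1) + e_4·(0) = 0
Solving this homogeneous linear system for the smallest-integer solution (first nonzero entry positive) gives (1, 1, -1, -1).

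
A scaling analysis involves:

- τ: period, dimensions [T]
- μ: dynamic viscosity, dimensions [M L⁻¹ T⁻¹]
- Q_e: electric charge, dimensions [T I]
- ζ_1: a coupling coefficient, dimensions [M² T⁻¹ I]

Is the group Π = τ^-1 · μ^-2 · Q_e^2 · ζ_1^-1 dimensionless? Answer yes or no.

no

Sum the exponent of each base dimension across the product:
  M: −[τ]_M − 2·[μ]_M + 2·[Q_e]_M − [ζ_1]_M = −(0) − 2·(1) + 2·(0) − (2) = -4
  L: −[τ]_L − 2·[μ]_L + 2·[Q_e]_L − [ζ_1]_L = −(0) − 2·(-1) + 2·(0) − (0) = 2
  T: −[τ]_T − 2·[μ]_T + 2·[Q_e]_T − [ζ_1]_T = −(1) − 2·(-1) + 2·(1) − (-1) = 4
  I: −[τ]_I − 2·[μ]_I + 2·[Q_e]_I − [ζ_1]_I = −(0) − 2·(0) + 2·(1) − (1) = 1
Net dimensions [M⁻⁴ L² T⁴ I] ≠ [1] — not dimensionless.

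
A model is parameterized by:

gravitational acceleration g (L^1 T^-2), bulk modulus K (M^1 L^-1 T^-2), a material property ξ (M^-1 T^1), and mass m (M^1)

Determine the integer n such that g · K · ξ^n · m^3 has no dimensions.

Balance the M exponent: (-1)·n from ξ, plus (0) + (1) + 3·(1) = 4 from the rest, must sum to zero.
−n + 4 = 0, so n = 4.

4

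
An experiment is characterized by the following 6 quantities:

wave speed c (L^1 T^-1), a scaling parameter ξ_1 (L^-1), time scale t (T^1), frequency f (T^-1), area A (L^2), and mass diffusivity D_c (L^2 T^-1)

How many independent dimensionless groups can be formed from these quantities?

There are 6 variables and 2 base dimensions (L, T).
The dimension matrix has rank 2.
Independent dimensionless groups: 6 − 2 = 4.

4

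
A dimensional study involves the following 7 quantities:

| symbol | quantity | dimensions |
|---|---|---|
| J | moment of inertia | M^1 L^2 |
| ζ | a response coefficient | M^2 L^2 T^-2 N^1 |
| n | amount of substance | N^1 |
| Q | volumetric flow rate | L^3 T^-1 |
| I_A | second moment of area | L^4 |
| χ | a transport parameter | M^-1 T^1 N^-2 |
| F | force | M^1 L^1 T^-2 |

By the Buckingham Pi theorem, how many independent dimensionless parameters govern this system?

There are 7 variables and 4 base dimensions (M, L, T, N).
The dimension matrix has rank 4.
Independent dimensionless groups: 7 − 4 = 3.

3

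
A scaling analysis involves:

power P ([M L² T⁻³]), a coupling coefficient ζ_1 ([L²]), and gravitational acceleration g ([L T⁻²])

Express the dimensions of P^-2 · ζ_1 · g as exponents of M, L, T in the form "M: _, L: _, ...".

Collect each base-dimension exponent across the product:
  M: −2·(1) + (0) + (0) = -2
  L: −2·(2) + (2) + (1) = -1
  T: −2·(-3) + (0) + (-2) = 4
So the dimensions are [M⁻² L⁻¹ T⁴].

M: -2, L: -1, T: 4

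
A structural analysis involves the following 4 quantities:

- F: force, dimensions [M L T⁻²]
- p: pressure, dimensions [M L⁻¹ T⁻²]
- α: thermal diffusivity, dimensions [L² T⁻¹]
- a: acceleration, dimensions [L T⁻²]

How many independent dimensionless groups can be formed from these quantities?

1

There are 4 variables and 3 base dimensions (M, L, T).
The dimension matrix has rank 3.
Independent dimensionless groups: 4 − 3 = 1.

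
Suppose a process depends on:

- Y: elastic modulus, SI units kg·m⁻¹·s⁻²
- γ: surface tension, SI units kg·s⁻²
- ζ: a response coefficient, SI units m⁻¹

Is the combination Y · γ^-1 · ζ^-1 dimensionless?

Sum the exponent of each base dimension across the product:
  M: [Y]_M − [γ]_M − [ζ]_M = (1) − (1) − (0) = 0
  L: [Y]_L − [γ]_L − [ζ]_L = (-1) − (0) − (-1) = 0
  T: [Y]_T − [γ]_T − [ζ]_T = (-2) − (-2) − (0) = 0
All base exponents vanish — dimensionless.

yes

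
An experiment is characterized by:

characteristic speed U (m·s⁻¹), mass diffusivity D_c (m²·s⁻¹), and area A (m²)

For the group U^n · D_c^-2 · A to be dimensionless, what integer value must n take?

Balance the L exponent: (1)·n from U, plus −2·(2) + (2) = -2 from the rest, must sum to zero.
n − 2 = 0, so n = 2.

2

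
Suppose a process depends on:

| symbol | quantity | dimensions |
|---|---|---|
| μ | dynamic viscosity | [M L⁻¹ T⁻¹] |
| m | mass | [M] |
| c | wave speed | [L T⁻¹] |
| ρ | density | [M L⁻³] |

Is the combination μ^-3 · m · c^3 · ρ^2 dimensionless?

yes

Sum the exponent of each base dimension across the product:
  M: −3·[μ]_M + [m]_M + 3·[c]_M + 2·[ρ]_M = −3·(1) + (1) + 3·(0) + 2·(1) = 0
  L: −3·[μ]_L + [m]_L + 3·[c]_L + 2·[ρ]_L = −3·(-1) + (0) + 3·(1) + 2·(-3) = 0
  T: −3·[μ]_T + [m]_T + 3·[c]_T + 2·[ρ]_T = −3·(-1) + (0) + 3·(-1) + 2·(0) = 0
  Θ: −3·[μ]_Θ + [m]_Θ + 3·[c]_Θ + 2·[ρ]_Θ = −3·(0) + (0) + 3·(0) + 2·(0) = 0
All base exponents vanish — dimensionless.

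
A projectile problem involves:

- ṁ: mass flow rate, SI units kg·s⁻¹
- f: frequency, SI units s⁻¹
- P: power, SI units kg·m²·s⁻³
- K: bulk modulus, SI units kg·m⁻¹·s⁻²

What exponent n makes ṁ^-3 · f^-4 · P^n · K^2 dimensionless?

Balance the M exponent: (1)·n from P, plus −3·(1) − 4·(0) + 2·(1) = -1 from the rest, must sum to zero.
n − 1 = 0, so n = 1.

1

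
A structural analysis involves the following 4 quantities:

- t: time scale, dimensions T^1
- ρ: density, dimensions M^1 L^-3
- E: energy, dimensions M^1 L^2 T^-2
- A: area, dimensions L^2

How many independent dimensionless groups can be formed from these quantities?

There are 4 variables and 3 base dimensions (M, L, T).
The dimension matrix has rank 3.
Independent dimensionless groups: 4 − 3 = 1.

1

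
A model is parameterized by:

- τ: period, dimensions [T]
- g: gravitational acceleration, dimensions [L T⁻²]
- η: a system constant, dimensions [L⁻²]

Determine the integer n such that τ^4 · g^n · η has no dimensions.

Balance the L exponent: (1)·n from g, plus 4·(0) + (-2) = -2 from the rest, must sum to zero.
n − 2 = 0, so n = 2.

2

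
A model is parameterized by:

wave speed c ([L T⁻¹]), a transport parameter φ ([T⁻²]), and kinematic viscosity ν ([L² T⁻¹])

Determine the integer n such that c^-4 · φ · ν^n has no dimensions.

2

Balance the L exponent: (2)·n from ν, plus −4·(1) + (0) = -4 from the rest, must sum to zero.
2n − 4 = 0, so n = 2.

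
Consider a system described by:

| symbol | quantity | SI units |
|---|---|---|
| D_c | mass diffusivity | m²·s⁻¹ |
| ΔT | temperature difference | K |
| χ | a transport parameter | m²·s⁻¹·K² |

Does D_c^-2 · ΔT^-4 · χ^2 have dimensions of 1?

Sum the exponent of each base dimension across the product:
  M: −2·[D_c]_M − 4·[ΔT]_M + 2·[χ]_M = −2·(0) − 4·(0) + 2·(0) = 0
  L: −2·[D_c]_L − 4·[ΔT]_L + 2·[χ]_L = −2·(2) − 4·(0) + 2·(2) = 0
  T: −2·[D_c]_T − 4·[ΔT]_T + 2·[χ]_T = −2·(-1) − 4·(0) + 2·(-1) = 0
  Θ: −2·[D_c]_Θ − 4·[ΔT]_Θ + 2·[χ]_Θ = −2·(0) − 4·(1) + 2·(2) = 0
All base exponents vanish — dimensionless.

yes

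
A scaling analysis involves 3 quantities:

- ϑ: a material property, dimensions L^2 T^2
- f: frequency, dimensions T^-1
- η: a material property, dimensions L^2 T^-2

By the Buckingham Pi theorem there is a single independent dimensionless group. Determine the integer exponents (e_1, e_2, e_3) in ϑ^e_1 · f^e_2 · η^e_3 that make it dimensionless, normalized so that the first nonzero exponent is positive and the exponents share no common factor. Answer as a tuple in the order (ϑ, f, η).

(1, 4, -1)

L: e_1·(2) + e_2·(0) + e_3·(2) = 0
T: e_1·(2) + e_2·(-1) + e_3·(-2) = 0
Solving this homogeneous linear system for the smallest-integer solution (first nonzero entry positive) gives (1, 4, -1).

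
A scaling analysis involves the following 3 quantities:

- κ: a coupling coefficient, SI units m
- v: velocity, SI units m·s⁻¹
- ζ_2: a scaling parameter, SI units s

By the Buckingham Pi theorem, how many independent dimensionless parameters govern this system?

There are 3 variables and 2 base dimensions (L, T).
The dimension matrix has rank 2.
Independent dimensionless groups: 3 − 2 = 1.

1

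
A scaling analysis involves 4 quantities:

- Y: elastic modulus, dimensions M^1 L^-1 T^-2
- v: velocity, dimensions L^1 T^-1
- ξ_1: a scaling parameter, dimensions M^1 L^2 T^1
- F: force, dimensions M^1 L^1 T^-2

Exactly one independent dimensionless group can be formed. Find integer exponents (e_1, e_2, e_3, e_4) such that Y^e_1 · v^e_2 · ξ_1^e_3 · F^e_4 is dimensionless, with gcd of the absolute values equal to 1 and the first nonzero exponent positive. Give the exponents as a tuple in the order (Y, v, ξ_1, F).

M: e_1·(1) + e_2·(0) + e_3·(1) + e_4·(1) = 0
L: e_1·(-1) + e_2·(1) + e_3·(2) + e_4·(1) = 0
T: e_1·(-2) + e_2·(-1) + e_3·(1) + e_4·(-2) = 0
Solving this homogeneous linear system for the smallest-integer solution (first nonzero entry positive) gives (2, 3, 1, -3).

(2, 3, 1, -3)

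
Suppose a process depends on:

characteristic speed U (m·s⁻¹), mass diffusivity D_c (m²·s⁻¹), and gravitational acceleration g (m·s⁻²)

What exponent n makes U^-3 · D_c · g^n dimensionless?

Balance the L exponent: (1)·n from g, plus −3·(1) + (2) = -1 from the rest, must sum to zero.
n − 1 = 0, so n = 1.

1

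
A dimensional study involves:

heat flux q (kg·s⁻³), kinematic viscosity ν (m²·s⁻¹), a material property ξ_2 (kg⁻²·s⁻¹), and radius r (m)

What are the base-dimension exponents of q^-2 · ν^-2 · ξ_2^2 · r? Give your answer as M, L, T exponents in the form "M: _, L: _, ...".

M: -6, L: -3, T: 6

Collect each base-dimension exponent across the product:
  M: −2·(1) − 2·(0) + 2·(-2) + (0) = -6
  L: −2·(0) − 2·(2) + 2·(0) + (1) = -3
  T: −2·(-3) − 2·(-1) + 2·(-1) + (0) = 6
So the dimensions are [M⁻⁶ L⁻³ T⁶].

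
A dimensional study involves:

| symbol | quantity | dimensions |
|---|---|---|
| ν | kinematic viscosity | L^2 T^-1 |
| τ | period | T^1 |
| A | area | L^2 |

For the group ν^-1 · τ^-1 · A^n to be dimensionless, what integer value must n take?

1

Balance the L exponent: (2)·n from A, plus −(2) − (0) = -2 from the rest, must sum to zero.
2n − 2 = 0, so n = 1.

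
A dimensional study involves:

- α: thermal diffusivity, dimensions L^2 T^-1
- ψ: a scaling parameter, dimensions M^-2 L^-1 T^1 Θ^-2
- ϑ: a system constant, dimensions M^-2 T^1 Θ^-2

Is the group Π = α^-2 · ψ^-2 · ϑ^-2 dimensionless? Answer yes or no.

Sum the exponent of each base dimension across the product:
  M: −2·[α]_M − 2·[ψ]_M − 2·[ϑ]_M = −2·(0) − 2·(-2) − 2·(-2) = 8
  L: −2·[α]_L − 2·[ψ]_L − 2·[ϑ]_L = −2·(2) − 2·(-1) − 2·(0) = -2
  T: −2·[α]_T − 2·[ψ]_T − 2·[ϑ]_T = −2·(-1) − 2·(1) − 2·(1) = -2
  Θ: −2·[α]_Θ − 2·[ψ]_Θ − 2·[ϑ]_Θ = −2·(0) − 2·(-2) − 2·(-2) = 8
Net dimensions [M⁸ L⁻² T⁻² Θ⁸] ≠ [1] — not dimensionless.

no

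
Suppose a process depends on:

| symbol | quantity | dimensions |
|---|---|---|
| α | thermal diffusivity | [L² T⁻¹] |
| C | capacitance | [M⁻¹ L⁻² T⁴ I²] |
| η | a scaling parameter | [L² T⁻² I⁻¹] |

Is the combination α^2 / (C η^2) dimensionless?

Sum the exponent of each base dimension across the product:
  M: 2·[α]_M − [C]_M − 2·[η]_M = 2·(0) − (-1) − 2·(0) = 1
  L: 2·[α]_L − [C]_L − 2·[η]_L = 2·(2) − (-2) − 2·(2) = 2
  T: 2·[α]_T − [C]_T − 2·[η]_T = 2·(-1) − (4) − 2·(-2) = -2
  I: 2·[α]_I − [C]_I − 2·[η]_I = 2·(0) − (2) − 2·(-1) = 0
Net dimensions [M L² T⁻²] ≠ [1] — not dimensionless.

no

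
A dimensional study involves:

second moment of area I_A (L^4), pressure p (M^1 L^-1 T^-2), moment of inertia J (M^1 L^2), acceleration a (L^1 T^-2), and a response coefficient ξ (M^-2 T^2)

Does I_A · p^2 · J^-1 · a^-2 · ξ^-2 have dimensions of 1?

no

Sum the exponent of each base dimension across the product:
  M: [I_A]_M + 2·[p]_M − [J]_M − 2·[a]_M − 2·[ξ]_M = (0) + 2·(1) − (1) − 2·(0) − 2·(-2) = 5
  L: [I_A]_L + 2·[p]_L − [J]_L − 2·[a]_L − 2·[ξ]_L = (4) + 2·(-1) − (2) − 2·(1) − 2·(0) = -2
  T: [I_A]_T + 2·[p]_T − [J]_T − 2·[a]_T − 2·[ξ]_T = (0) + 2·(-2) − (0) − 2·(-2) − 2·(2) = -4
Net dimensions [M⁵ L⁻² T⁻⁴] ≠ [1] — not dimensionless.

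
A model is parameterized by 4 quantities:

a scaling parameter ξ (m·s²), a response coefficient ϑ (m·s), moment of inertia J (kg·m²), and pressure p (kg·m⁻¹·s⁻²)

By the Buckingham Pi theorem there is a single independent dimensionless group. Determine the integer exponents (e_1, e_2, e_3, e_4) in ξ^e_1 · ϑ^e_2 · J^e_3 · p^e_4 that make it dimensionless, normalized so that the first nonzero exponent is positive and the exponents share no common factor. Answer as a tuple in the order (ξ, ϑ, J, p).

M: e_1·(0) + e_2·(0) + e_3·(1) + e_4·(1) = 0
L: e_1·(1) + e_2·(1) + e_3·(2) + e_4·(-1) = 0
T: e_1·(2) + e_2·(1) + e_3·(0) + e_4·(-2) = 0
Solving this homogeneous linear system for the smallest-integer solution (first nonzero entry positive) gives (1, -4, 1, -1).

(1, -4, 1, -1)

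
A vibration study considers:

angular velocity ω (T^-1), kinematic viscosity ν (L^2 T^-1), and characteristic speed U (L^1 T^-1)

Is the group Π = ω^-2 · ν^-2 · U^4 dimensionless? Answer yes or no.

yes

Sum the exponent of each base dimension across the product:
  M: −2·[ω]_M − 2·[ν]_M + 4·[U]_M = −2·(0) − 2·(0) + 4·(0) = 0
  L: −2·[ω]_L − 2·[ν]_L + 4·[U]_L = −2·(0) − 2·(2) + 4·(1) = 0
  T: −2·[ω]_T − 2·[ν]_T + 4·[U]_T = −2·(-1) − 2·(-1) + 4·(-1) = 0
All base exponents vanish — dimensionless.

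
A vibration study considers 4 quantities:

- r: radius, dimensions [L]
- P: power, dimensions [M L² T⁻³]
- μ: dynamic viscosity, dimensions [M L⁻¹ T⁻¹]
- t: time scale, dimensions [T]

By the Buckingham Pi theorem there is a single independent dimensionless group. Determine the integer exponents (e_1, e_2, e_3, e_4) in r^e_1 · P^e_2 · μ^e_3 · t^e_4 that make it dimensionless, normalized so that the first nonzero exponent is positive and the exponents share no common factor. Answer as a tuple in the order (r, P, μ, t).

M: e_1·(0) + e_2·(1) + e_3·(1) + e_4·(0) = 0
L: e_1·(1) + e_2·(2) + e_3·(-1) + e_4·(0) = 0
T: e_1·(0) + e_2·(-3) + e_3·(-1) + e_4·(1) = 0
Solving this homogeneous linear system for the smallest-integer solution (first nonzero entry positive) gives (3, -1, 1, -2).

(3, -1, 1, -2)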